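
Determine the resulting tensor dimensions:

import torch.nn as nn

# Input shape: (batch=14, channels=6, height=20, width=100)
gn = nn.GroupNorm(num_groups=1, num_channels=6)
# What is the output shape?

Input shape: (14, 6, 20, 100)
Output shape: (14, 6, 20, 100)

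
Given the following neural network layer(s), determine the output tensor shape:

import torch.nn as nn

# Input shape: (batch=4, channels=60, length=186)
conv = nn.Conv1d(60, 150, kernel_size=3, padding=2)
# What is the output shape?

Input shape: (4, 60, 186)
Output shape: (4, 150, 188)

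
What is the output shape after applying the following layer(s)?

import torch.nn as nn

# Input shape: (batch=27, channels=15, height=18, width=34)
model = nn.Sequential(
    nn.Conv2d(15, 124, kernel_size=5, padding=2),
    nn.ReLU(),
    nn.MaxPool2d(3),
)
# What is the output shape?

Input shape: (27, 15, 18, 34)
  -> after Conv2d: (27, 124, 18, 34)
  -> after ReLU: (27, 124, 18, 34)
Output shape: (27, 124, 6, 11)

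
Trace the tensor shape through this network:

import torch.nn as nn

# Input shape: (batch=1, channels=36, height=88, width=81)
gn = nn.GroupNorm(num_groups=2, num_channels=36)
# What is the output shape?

Input shape: (1, 36, 88, 81)
Output shape: (1, 36, 88, 81)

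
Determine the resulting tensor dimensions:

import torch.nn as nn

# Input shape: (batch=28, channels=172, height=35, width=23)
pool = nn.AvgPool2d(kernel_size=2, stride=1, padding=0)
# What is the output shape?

Input shape: (28, 172, 35, 23)
Output shape: (28, 172, 34, 22)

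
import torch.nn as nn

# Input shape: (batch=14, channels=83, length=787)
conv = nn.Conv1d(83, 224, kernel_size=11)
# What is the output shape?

Input shape: (14, 83, 787)
Output shape: (14, 224, 777)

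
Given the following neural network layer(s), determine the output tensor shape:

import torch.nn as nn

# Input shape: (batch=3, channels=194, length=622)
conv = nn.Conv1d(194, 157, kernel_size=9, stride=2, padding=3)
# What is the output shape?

Input shape: (3, 194, 622)
Output shape: (3, 157, 310)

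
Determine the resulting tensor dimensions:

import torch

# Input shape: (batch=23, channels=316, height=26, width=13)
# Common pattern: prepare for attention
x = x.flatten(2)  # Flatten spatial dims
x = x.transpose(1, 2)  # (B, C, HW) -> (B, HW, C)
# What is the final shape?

Input shape: (23, 316, 26, 13)
  -> after flatten(2): (23, 316, 338)
Output shape: (23, 338, 316)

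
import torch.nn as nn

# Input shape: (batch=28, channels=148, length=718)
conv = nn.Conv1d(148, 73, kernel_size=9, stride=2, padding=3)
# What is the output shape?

Input shape: (28, 148, 718)
Output shape: (28, 73, 358)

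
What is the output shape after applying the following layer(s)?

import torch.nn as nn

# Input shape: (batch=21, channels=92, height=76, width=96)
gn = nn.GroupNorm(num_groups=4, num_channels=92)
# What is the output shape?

Input shape: (21, 92, 76, 96)
Output shape: (21, 92, 76, 96)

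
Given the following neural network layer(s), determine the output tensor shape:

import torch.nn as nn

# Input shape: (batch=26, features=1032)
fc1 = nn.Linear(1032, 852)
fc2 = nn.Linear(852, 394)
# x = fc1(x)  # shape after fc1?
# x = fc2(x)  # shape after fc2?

Input shape: (26, 1032)
  -> after fc1: (26, 852)
Output shape: (26, 394)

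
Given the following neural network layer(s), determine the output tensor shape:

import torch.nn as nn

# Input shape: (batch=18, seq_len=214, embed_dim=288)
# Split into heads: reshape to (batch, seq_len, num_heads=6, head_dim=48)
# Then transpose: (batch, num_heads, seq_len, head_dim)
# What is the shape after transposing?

Input shape: (18, 214, 288)
  -> after reshape: (18, 214, 6, 48)
Output shape: (18, 6, 214, 48)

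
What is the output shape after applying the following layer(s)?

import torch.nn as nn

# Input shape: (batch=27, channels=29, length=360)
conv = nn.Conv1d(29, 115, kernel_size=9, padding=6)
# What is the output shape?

Input shape: (27, 29, 360)
Output shape: (27, 115, 364)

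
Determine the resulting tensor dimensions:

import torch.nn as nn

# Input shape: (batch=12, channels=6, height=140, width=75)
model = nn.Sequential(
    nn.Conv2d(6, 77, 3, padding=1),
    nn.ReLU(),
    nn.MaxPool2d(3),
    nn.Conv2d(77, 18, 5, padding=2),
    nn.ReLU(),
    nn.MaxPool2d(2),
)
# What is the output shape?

Input shape: (12, 6, 140, 75)
  -> after first Conv2d: (12, 77, 140, 75)
  -> after first MaxPool2d: (12, 77, 46, 25)
  -> after second Conv2d: (12, 18, 46, 25)
Output shape: (12, 18, 23, 12)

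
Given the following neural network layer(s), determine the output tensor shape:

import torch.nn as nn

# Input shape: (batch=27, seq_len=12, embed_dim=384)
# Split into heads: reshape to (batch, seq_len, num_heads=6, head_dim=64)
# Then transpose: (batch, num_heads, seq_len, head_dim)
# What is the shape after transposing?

Input shape: (27, 12, 384)
  -> after reshape: (27, 12, 6, 64)
Output shape: (27, 6, 12, 64)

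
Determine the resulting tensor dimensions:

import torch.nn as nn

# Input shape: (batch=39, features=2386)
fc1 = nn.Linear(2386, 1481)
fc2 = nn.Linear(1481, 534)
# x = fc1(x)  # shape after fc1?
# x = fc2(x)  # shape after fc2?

Input shape: (39, 2386)
  -> after fc1: (39, 1481)
Output shape: (39, 534)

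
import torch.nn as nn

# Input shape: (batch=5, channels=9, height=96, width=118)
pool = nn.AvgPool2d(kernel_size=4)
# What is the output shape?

Input shape: (5, 9, 96, 118)
Output shape: (5, 9, 24, 29)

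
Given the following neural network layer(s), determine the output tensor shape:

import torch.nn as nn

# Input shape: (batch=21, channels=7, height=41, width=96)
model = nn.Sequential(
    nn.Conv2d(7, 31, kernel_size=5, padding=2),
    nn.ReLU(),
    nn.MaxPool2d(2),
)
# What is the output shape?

Input shape: (21, 7, 41, 96)
  -> after Conv2d: (21, 31, 41, 96)
  -> after ReLU: (21, 31, 41, 96)
Output shape: (21, 31, 20, 48)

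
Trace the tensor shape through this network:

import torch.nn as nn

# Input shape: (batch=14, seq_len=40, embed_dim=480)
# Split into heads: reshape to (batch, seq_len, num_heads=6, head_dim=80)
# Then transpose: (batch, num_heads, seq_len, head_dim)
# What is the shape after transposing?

Input shape: (14, 40, 480)
  -> after reshape: (14, 40, 6, 80)
Output shape: (14, 6, 40, 80)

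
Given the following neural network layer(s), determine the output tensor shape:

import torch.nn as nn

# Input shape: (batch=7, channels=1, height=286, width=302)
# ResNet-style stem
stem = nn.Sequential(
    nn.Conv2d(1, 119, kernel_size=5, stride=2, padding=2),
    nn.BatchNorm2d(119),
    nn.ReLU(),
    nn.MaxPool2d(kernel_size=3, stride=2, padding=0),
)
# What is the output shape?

Input shape: (7, 1, 286, 302)
  -> after Conv2d 5x5 stride=2: (7, 119, 143, 151)
Output shape: (7, 119, 71, 75)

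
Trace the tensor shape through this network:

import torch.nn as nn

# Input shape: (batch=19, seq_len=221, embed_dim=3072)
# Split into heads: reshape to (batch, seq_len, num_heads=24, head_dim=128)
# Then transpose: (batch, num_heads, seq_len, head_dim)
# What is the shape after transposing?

Input shape: (19, 221, 3072)
  -> after reshape: (19, 221, 24, 128)
Output shape: (19, 24, 221, 128)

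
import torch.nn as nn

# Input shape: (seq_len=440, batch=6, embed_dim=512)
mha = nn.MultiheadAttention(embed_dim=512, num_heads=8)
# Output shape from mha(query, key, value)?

Input shape: (440, 6, 512)
Output shape: (440, 6, 512)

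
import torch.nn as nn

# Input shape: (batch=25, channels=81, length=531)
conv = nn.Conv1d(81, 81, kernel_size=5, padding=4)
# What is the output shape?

Input shape: (25, 81, 531)
Output shape: (25, 81, 535)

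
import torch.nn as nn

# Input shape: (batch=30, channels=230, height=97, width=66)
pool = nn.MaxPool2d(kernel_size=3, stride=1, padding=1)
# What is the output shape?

Input shape: (30, 230, 97, 66)
Output shape: (30, 230, 97, 66)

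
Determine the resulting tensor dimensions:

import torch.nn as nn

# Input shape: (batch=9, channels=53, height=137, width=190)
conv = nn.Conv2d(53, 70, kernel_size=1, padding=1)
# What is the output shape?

Input shape: (9, 53, 137, 190)
Output shape: (9, 70, 139, 192)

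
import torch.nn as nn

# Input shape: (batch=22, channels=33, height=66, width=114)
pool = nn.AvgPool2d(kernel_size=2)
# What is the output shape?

Input shape: (22, 33, 66, 114)
Output shape: (22, 33, 33, 57)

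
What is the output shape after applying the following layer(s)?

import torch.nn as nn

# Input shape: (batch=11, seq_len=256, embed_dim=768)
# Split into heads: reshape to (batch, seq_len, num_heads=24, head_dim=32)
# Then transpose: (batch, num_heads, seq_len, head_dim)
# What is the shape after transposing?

Input shape: (11, 256, 768)
  -> after reshape: (11, 256, 24, 32)
Output shape: (11, 24, 256, 32)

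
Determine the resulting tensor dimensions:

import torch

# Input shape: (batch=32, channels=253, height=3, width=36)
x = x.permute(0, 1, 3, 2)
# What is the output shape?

Input shape: (32, 253, 3, 36)
Output shape: (32, 253, 36, 3)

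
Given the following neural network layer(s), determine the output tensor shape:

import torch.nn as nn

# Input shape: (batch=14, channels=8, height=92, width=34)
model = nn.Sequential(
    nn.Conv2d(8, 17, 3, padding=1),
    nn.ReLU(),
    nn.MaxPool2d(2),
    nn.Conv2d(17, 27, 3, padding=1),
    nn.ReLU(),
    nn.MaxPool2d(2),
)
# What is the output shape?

Input shape: (14, 8, 92, 34)
  -> after first Conv2d: (14, 17, 92, 34)
  -> after first MaxPool2d: (14, 17, 46, 17)
  -> after second Conv2d: (14, 27, 46, 17)
Output shape: (14, 27, 23, 8)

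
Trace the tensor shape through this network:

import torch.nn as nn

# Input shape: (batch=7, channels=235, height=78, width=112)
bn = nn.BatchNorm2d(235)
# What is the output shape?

Input shape: (7, 235, 78, 112)
Output shape: (7, 235, 78, 112)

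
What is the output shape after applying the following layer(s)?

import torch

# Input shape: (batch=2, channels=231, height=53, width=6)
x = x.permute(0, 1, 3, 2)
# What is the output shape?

Input shape: (2, 231, 53, 6)
Output shape: (2, 231, 6, 53)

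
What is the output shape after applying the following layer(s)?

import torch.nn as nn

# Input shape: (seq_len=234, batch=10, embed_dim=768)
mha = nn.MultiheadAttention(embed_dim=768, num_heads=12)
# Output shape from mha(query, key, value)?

Input shape: (234, 10, 768)
Output shape: (234, 10, 768)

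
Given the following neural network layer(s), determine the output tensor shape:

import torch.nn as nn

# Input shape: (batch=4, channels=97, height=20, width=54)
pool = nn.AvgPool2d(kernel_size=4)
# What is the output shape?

Input shape: (4, 97, 20, 54)
Output shape: (4, 97, 5, 13)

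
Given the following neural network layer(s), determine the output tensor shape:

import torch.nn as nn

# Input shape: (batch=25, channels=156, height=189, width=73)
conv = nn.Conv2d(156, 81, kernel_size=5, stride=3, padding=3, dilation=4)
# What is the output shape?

Input shape: (25, 156, 189, 73)
Output shape: (25, 81, 60, 21)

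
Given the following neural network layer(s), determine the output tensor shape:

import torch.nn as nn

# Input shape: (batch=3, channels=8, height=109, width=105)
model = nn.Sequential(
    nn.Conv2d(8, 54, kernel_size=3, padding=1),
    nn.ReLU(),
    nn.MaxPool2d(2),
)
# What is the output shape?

Input shape: (3, 8, 109, 105)
  -> after Conv2d: (3, 54, 109, 105)
  -> after ReLU: (3, 54, 109, 105)
Output shape: (3, 54, 54, 52)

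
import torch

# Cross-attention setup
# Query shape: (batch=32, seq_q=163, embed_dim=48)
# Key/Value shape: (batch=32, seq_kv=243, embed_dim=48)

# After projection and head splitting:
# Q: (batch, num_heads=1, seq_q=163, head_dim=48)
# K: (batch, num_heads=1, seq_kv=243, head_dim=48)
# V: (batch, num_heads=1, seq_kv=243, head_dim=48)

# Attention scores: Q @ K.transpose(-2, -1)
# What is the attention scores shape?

Input shape: (32, 163, 48)
Output shape: (32, 1, 163, 243)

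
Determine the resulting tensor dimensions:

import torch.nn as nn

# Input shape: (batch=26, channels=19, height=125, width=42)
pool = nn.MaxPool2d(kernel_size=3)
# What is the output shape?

Input shape: (26, 19, 125, 42)
Output shape: (26, 19, 41, 14)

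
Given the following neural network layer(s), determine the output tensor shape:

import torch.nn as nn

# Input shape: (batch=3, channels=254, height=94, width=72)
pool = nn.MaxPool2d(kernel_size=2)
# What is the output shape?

Input shape: (3, 254, 94, 72)
Output shape: (3, 254, 47, 36)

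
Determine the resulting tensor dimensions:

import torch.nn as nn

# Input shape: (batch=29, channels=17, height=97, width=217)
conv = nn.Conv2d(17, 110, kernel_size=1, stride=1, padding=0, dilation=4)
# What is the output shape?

Input shape: (29, 17, 97, 217)
Output shape: (29, 110, 97, 217)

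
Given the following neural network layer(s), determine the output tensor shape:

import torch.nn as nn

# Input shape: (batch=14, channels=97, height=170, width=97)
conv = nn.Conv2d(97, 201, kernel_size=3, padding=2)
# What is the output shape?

Input shape: (14, 97, 170, 97)
Output shape: (14, 201, 172, 99)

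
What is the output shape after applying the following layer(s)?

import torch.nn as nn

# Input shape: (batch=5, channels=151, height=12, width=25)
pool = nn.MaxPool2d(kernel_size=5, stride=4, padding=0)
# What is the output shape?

Input shape: (5, 151, 12, 25)
Output shape: (5, 151, 2, 6)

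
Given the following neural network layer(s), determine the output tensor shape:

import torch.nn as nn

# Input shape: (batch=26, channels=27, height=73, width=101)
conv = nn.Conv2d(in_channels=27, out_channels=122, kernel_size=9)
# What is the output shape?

Input shape: (26, 27, 73, 101)
Output shape: (26, 122, 65, 93)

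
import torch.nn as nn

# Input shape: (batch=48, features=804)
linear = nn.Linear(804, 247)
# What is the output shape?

Input shape: (48, 804)
Output shape: (48, 247)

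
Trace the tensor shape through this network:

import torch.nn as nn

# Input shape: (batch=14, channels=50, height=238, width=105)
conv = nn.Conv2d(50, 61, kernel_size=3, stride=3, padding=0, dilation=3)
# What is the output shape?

Input shape: (14, 50, 238, 105)
Output shape: (14, 61, 78, 33)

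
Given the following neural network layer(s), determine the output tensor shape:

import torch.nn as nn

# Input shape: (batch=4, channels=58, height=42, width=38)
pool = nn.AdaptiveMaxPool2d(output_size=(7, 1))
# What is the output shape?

Input shape: (4, 58, 42, 38)
Output shape: (4, 58, 7, 1)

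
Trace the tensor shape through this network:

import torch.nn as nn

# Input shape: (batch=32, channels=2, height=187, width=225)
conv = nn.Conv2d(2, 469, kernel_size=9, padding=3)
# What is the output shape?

Input shape: (32, 2, 187, 225)
Output shape: (32, 469, 185, 223)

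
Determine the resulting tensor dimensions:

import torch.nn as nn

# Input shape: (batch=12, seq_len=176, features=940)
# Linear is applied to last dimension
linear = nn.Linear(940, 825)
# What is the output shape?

Input shape: (12, 176, 940)
Output shape: (12, 176, 825)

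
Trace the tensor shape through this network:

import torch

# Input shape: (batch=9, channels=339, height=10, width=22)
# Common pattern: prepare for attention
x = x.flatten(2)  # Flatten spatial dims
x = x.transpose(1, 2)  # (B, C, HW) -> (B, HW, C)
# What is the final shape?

Input shape: (9, 339, 10, 22)
  -> after flatten(2): (9, 339, 220)
Output shape: (9, 220, 339)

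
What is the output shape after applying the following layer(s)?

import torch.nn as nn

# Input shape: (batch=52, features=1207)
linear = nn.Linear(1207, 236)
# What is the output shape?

Input shape: (52, 1207)
Output shape: (52, 236)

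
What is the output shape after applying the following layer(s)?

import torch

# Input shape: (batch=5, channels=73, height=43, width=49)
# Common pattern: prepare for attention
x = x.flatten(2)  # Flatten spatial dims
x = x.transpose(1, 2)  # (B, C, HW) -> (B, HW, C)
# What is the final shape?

Input shape: (5, 73, 43, 49)
  -> after flatten(2): (5, 73, 2107)
Output shape: (5, 2107, 73)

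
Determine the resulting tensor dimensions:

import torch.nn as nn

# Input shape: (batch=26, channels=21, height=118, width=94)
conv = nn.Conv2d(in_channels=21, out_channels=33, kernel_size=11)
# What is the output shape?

Input shape: (26, 21, 118, 94)
Output shape: (26, 33, 108, 84)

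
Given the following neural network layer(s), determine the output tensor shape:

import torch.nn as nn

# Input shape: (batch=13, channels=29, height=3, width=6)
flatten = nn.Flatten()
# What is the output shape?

Input shape: (13, 29, 3, 6)
Output shape: (13, 522)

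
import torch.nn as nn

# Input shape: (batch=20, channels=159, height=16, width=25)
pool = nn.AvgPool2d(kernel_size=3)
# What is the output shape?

Input shape: (20, 159, 16, 25)
Output shape: (20, 159, 5, 8)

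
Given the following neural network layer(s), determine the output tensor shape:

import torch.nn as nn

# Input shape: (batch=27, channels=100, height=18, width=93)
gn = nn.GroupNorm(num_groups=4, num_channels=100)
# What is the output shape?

Input shape: (27, 100, 18, 93)
Output shape: (27, 100, 18, 93)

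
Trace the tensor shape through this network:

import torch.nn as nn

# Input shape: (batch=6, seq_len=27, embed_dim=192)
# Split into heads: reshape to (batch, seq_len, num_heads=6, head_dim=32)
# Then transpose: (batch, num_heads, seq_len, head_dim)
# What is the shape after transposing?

Input shape: (6, 27, 192)
  -> after reshape: (6, 27, 6, 32)
Output shape: (6, 6, 27, 32)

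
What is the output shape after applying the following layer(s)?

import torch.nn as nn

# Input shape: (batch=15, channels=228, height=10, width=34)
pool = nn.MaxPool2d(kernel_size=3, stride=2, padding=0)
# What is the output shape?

Input shape: (15, 228, 10, 34)
Output shape: (15, 228, 4, 16)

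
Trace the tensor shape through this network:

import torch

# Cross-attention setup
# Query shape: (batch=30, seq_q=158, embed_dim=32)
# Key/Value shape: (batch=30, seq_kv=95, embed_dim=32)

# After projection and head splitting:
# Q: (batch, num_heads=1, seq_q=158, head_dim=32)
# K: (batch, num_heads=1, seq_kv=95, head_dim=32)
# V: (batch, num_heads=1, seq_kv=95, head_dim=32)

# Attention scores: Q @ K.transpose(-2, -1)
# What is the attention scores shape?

Input shape: (30, 158, 32)
Output shape: (30, 1, 158, 95)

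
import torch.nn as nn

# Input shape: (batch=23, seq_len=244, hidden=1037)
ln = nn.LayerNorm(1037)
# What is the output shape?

Input shape: (23, 244, 1037)
Output shape: (23, 244, 1037)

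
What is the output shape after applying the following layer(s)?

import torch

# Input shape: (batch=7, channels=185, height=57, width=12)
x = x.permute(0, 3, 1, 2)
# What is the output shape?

Input shape: (7, 185, 57, 12)
Output shape: (7, 12, 185, 57)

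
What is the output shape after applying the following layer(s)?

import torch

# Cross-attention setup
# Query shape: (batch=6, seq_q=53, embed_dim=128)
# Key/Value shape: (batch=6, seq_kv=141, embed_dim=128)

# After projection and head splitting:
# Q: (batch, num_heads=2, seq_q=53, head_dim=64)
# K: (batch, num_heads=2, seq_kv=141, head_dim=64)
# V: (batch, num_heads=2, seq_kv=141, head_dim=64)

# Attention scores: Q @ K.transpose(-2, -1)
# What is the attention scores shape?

Input shape: (6, 53, 128)
Output shape: (6, 2, 53, 141)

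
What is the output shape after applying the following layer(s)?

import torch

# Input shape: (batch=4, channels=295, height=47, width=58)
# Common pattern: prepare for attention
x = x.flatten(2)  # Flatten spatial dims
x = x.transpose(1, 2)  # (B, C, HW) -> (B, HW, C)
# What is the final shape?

Input shape: (4, 295, 47, 58)
  -> after flatten(2): (4, 295, 2726)
Output shape: (4, 2726, 295)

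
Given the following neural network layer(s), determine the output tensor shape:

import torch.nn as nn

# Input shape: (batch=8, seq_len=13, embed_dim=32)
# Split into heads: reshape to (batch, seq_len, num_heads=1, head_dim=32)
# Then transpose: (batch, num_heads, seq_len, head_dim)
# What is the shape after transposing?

Input shape: (8, 13, 32)
  -> after reshape: (8, 13, 1, 32)
Output shape: (8, 1, 13, 32)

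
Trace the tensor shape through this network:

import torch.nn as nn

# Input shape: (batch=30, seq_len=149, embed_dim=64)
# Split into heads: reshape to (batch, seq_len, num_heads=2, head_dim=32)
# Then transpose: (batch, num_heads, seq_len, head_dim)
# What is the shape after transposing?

Input shape: (30, 149, 64)
  -> after reshape: (30, 149, 2, 32)
Output shape: (30, 2, 149, 32)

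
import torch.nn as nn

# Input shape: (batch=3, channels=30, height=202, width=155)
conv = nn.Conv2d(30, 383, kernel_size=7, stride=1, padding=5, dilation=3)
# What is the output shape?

Input shape: (3, 30, 202, 155)
Output shape: (3, 383, 194, 147)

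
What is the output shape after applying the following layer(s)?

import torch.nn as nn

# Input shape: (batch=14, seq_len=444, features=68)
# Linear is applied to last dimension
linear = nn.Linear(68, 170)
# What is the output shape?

Input shape: (14, 444, 68)
Output shape: (14, 444, 170)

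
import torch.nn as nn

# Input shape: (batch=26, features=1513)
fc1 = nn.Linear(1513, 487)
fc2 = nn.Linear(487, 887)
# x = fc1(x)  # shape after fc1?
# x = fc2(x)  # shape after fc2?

Input shape: (26, 1513)
  -> after fc1: (26, 487)
Output shape: (26, 887)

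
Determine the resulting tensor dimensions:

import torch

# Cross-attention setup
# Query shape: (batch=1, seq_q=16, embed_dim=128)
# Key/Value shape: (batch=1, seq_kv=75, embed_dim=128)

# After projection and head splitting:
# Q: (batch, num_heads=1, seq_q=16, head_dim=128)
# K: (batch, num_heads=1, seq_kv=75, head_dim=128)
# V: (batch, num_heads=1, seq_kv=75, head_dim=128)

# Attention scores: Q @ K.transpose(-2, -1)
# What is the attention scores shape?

Input shape: (1, 16, 128)
Output shape: (1, 1, 16, 75)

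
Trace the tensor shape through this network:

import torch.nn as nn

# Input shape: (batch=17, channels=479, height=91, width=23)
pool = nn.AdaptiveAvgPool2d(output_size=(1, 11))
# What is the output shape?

Input shape: (17, 479, 91, 23)
Output shape: (17, 479, 1, 11)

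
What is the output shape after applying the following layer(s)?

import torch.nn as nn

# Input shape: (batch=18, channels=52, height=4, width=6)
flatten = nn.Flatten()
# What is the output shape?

Input shape: (18, 52, 4, 6)
Output shape: (18, 1248)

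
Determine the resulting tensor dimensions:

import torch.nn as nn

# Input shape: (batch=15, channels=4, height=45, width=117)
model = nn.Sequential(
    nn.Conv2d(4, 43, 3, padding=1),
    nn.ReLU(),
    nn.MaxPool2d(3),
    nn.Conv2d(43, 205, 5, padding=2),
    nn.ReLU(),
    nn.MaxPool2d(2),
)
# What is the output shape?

Input shape: (15, 4, 45, 117)
  -> after first Conv2d: (15, 43, 45, 117)
  -> after first MaxPool2d: (15, 43, 15, 39)
  -> after second Conv2d: (15, 205, 15, 39)
Output shape: (15, 205, 7, 19)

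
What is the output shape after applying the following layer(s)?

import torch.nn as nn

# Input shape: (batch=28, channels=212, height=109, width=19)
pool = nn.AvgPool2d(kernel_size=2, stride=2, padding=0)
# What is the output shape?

Input shape: (28, 212, 109, 19)
Output shape: (28, 212, 54, 9)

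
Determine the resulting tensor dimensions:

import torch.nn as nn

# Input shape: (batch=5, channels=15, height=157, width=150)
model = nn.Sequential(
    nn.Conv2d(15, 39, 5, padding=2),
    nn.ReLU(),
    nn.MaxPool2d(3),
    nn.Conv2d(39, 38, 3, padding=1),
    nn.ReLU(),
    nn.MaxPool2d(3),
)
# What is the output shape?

Input shape: (5, 15, 157, 150)
  -> after first Conv2d: (5, 39, 157, 150)
  -> after first MaxPool2d: (5, 39, 52, 50)
  -> after second Conv2d: (5, 38, 52, 50)
Output shape: (5, 38, 17, 16)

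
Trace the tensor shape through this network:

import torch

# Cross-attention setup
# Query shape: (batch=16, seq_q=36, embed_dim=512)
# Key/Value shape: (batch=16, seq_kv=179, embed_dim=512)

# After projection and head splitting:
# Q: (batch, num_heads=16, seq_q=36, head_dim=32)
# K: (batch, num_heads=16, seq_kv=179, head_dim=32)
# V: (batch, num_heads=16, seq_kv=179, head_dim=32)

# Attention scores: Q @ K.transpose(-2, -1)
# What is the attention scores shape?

Input shape: (16, 36, 512)
Output shape: (16, 16, 36, 179)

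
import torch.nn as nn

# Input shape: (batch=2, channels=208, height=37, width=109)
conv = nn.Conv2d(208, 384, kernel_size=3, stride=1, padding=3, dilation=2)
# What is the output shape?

Input shape: (2, 208, 37, 109)
Output shape: (2, 384, 39, 111)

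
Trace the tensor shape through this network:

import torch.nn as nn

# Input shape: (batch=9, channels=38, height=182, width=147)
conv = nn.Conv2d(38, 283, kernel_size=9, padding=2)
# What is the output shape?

Input shape: (9, 38, 182, 147)
Output shape: (9, 283, 178, 143)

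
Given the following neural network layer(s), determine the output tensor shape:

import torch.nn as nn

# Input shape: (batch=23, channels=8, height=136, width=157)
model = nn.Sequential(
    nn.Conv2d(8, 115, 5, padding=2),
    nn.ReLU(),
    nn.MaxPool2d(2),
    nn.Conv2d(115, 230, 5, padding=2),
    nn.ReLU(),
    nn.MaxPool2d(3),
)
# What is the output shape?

Input shape: (23, 8, 136, 157)
  -> after first Conv2d: (23, 115, 136, 157)
  -> after first MaxPool2d: (23, 115, 68, 78)
  -> after second Conv2d: (23, 230, 68, 78)
Output shape: (23, 230, 22, 26)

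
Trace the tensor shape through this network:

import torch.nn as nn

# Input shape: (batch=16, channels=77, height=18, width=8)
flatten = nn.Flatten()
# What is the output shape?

Input shape: (16, 77, 18, 8)
Output shape: (16, 11088)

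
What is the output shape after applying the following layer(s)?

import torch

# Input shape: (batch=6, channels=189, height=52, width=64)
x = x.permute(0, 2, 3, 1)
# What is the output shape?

Input shape: (6, 189, 52, 64)
Output shape: (6, 52, 64, 189)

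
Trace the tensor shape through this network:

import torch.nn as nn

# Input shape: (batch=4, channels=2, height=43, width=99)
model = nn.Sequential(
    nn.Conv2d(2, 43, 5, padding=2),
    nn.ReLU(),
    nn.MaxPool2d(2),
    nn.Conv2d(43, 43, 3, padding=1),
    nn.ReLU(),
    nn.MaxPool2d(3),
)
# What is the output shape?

Input shape: (4, 2, 43, 99)
  -> after first Conv2d: (4, 43, 43, 99)
  -> after first MaxPool2d: (4, 43, 21, 49)
  -> after second Conv2d: (4, 43, 21, 49)
Output shape: (4, 43, 7, 16)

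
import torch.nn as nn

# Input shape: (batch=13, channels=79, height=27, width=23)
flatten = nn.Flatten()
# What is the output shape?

Input shape: (13, 79, 27, 23)
Output shape: (13, 49059)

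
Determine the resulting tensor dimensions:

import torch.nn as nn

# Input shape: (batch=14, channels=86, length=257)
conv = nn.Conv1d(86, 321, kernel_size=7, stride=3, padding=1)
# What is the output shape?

Input shape: (14, 86, 257)
Output shape: (14, 321, 85)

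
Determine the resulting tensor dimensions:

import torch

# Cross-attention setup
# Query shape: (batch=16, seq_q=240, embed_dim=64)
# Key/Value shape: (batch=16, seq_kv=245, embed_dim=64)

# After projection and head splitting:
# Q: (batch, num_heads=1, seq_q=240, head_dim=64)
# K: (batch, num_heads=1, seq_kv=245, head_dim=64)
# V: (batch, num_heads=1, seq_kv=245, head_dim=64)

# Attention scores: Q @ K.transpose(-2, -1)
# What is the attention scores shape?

Input shape: (16, 240, 64)
Output shape: (16, 1, 240, 245)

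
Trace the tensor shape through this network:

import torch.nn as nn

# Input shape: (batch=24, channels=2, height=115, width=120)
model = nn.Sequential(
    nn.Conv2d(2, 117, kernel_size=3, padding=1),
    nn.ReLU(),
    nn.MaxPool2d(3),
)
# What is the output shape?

Input shape: (24, 2, 115, 120)
  -> after Conv2d: (24, 117, 115, 120)
  -> after ReLU: (24, 117, 115, 120)
Output shape: (24, 117, 38, 40)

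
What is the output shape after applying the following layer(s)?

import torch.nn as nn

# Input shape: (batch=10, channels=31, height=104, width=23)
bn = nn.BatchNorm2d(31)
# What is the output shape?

Input shape: (10, 31, 104, 23)
Output shape: (10, 31, 104, 23)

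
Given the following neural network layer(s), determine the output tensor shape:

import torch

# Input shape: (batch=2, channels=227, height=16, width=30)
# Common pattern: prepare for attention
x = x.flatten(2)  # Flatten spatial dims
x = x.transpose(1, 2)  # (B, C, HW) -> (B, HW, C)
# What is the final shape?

Input shape: (2, 227, 16, 30)
  -> after flatten(2): (2, 227, 480)
Output shape: (2, 480, 227)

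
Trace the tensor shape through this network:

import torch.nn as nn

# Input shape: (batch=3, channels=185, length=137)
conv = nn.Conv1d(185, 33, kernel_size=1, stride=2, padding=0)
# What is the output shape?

Input shape: (3, 185, 137)
Output shape: (3, 33, 69)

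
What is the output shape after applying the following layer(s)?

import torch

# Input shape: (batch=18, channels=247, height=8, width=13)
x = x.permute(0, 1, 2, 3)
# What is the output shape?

Input shape: (18, 247, 8, 13)
Output shape: (18, 247, 8, 13)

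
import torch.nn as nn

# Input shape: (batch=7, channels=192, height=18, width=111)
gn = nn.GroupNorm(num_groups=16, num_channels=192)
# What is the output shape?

Input shape: (7, 192, 18, 111)
Output shape: (7, 192, 18, 111)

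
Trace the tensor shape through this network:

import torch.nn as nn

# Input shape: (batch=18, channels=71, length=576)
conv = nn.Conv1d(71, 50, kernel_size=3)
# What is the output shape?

Input shape: (18, 71, 576)
Output shape: (18, 50, 574)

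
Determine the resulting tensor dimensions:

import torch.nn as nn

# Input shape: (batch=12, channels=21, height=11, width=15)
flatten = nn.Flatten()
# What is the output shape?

Input shape: (12, 21, 11, 15)
Output shape: (12, 3465)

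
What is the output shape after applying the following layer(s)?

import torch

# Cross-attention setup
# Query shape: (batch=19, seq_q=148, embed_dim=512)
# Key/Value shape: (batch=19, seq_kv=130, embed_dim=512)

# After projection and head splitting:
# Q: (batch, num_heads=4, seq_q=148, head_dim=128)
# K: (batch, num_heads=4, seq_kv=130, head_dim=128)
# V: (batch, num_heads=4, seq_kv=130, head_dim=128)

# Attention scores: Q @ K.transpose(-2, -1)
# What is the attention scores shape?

Input shape: (19, 148, 512)
Output shape: (19, 4, 148, 130)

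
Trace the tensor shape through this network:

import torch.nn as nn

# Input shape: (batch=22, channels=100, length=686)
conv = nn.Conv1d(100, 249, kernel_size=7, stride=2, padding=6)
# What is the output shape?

Input shape: (22, 100, 686)
Output shape: (22, 249, 346)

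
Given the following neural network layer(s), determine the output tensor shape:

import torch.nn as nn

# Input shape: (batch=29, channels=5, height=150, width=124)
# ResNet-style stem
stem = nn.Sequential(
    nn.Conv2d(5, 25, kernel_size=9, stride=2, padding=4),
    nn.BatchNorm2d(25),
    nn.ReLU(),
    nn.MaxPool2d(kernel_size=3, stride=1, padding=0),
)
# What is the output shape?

Input shape: (29, 5, 150, 124)
  -> after Conv2d 9x9 stride=2: (29, 25, 75, 62)
Output shape: (29, 25, 73, 60)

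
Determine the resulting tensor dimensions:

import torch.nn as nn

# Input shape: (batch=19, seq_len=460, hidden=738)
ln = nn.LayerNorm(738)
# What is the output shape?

Input shape: (19, 460, 738)
Output shape: (19, 460, 738)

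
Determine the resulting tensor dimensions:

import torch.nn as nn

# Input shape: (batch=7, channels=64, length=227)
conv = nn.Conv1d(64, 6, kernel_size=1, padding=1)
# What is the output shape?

Input shape: (7, 64, 227)
Output shape: (7, 6, 229)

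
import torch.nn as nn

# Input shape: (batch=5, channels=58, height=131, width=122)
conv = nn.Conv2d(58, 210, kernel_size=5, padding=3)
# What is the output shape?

Input shape: (5, 58, 131, 122)
Output shape: (5, 210, 133, 124)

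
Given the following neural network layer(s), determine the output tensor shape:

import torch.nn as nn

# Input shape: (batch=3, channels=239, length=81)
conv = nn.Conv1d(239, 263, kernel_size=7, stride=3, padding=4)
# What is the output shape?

Input shape: (3, 239, 81)
Output shape: (3, 263, 28)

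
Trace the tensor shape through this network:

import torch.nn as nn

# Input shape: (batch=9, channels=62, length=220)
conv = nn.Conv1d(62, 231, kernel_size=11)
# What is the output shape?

Input shape: (9, 62, 220)
Output shape: (9, 231, 210)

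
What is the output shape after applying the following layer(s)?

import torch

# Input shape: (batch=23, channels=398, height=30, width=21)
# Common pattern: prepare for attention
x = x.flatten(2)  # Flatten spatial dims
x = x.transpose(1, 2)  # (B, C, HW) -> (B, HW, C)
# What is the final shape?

Input shape: (23, 398, 30, 21)
  -> after flatten(2): (23, 398, 630)
Output shape: (23, 630, 398)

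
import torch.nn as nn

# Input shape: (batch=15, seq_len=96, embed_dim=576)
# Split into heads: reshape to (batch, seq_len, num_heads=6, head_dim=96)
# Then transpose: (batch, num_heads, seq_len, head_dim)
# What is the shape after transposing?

Input shape: (15, 96, 576)
  -> after reshape: (15, 96, 6, 96)
Output shape: (15, 6, 96, 96)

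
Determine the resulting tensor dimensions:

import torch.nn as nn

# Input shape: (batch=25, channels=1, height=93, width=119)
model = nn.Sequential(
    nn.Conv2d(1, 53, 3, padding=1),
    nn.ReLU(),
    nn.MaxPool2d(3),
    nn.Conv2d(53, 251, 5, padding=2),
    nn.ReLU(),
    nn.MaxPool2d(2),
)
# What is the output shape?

Input shape: (25, 1, 93, 119)
  -> after first Conv2d: (25, 53, 93, 119)
  -> after first MaxPool2d: (25, 53, 31, 39)
  -> after second Conv2d: (25, 251, 31, 39)
Output shape: (25, 251, 15, 19)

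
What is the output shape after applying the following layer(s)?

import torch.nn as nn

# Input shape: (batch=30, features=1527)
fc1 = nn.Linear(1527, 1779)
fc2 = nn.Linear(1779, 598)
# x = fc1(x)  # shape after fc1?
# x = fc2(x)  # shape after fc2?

Input shape: (30, 1527)
  -> after fc1: (30, 1779)
Output shape: (30, 598)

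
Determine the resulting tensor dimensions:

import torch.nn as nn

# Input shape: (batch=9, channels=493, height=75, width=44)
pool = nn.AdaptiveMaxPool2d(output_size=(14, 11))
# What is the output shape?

Input shape: (9, 493, 75, 44)
Output shape: (9, 493, 14, 11)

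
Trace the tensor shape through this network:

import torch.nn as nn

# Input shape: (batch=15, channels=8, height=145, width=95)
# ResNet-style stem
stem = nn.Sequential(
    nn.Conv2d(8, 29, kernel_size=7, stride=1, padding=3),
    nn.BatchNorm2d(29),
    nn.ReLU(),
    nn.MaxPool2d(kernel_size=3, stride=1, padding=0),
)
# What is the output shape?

Input shape: (15, 8, 145, 95)
  -> after Conv2d 7x7 stride=1: (15, 29, 145, 95)
Output shape: (15, 29, 143, 93)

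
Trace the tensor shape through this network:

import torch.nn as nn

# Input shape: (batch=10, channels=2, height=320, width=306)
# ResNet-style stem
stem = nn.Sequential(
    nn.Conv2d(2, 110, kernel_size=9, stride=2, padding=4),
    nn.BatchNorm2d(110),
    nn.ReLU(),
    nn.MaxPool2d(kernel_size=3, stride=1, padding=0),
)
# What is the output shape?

Input shape: (10, 2, 320, 306)
  -> after Conv2d 9x9 stride=2: (10, 110, 160, 153)
Output shape: (10, 110, 158, 151)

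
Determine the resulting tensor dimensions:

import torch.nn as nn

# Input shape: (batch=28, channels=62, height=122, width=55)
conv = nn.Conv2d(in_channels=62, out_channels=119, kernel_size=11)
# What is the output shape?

Input shape: (28, 62, 122, 55)
Output shape: (28, 119, 112, 45)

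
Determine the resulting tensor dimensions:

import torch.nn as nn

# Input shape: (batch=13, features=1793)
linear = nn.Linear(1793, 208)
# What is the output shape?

Input shape: (13, 1793)
Output shape: (13, 208)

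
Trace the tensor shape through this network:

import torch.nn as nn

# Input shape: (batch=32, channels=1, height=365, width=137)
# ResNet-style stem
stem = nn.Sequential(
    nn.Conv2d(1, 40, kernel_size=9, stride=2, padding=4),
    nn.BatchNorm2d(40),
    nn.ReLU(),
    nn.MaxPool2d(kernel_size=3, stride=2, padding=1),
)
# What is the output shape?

Input shape: (32, 1, 365, 137)
  -> after Conv2d 9x9 stride=2: (32, 40, 183, 69)
Output shape: (32, 40, 92, 35)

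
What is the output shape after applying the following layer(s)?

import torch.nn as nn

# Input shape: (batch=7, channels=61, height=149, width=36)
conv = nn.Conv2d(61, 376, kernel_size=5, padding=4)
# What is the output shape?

Input shape: (7, 61, 149, 36)
Output shape: (7, 376, 153, 40)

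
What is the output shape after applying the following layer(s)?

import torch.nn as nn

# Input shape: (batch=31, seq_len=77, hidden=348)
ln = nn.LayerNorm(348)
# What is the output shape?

Input shape: (31, 77, 348)
Output shape: (31, 77, 348)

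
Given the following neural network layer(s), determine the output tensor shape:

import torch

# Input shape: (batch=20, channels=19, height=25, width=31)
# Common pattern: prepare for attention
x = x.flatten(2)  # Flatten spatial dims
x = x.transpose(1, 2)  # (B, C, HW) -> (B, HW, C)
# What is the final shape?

Input shape: (20, 19, 25, 31)
  -> after flatten(2): (20, 19, 775)
Output shape: (20, 775, 19)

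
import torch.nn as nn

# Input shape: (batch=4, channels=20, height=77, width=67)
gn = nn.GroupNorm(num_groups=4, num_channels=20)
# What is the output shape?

Input shape: (4, 20, 77, 67)
Output shape: (4, 20, 77, 67)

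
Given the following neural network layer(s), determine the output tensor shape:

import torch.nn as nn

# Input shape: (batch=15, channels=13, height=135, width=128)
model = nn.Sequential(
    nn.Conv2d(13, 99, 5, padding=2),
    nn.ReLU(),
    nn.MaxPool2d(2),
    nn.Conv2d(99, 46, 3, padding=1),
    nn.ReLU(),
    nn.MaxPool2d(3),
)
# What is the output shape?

Input shape: (15, 13, 135, 128)
  -> after first Conv2d: (15, 99, 135, 128)
  -> after first MaxPool2d: (15, 99, 67, 64)
  -> after second Conv2d: (15, 46, 67, 64)
Output shape: (15, 46, 22, 21)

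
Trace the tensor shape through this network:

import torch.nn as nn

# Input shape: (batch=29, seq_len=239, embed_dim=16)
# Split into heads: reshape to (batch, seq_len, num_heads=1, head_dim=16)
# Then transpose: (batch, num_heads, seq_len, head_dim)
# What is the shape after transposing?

Input shape: (29, 239, 16)
  -> after reshape: (29, 239, 1, 16)
Output shape: (29, 1, 239, 16)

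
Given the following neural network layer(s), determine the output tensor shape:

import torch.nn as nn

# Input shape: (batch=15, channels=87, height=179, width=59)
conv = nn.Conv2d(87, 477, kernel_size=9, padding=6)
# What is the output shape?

Input shape: (15, 87, 179, 59)
Output shape: (15, 477, 183, 63)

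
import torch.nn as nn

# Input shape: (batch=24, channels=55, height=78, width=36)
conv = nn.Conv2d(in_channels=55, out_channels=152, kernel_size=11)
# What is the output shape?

Input shape: (24, 55, 78, 36)
Output shape: (24, 152, 68, 26)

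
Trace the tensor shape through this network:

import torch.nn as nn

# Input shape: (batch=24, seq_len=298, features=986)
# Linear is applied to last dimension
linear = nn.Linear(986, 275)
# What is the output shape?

Input shape: (24, 298, 986)
Output shape: (24, 298, 275)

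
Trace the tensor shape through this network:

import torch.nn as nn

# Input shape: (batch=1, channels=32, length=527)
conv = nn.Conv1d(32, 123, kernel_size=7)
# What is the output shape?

Input shape: (1, 32, 527)
Output shape: (1, 123, 521)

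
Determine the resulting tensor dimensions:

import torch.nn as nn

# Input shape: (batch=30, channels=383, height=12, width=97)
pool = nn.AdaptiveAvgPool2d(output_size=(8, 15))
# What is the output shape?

Input shape: (30, 383, 12, 97)
Output shape: (30, 383, 8, 15)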